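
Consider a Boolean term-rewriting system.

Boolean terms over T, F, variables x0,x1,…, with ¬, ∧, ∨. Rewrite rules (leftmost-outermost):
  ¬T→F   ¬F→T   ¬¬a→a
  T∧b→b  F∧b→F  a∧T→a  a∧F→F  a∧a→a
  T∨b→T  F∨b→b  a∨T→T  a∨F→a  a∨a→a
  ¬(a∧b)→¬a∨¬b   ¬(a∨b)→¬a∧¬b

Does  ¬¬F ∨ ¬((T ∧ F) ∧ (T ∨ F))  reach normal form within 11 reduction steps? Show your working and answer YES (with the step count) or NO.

  start: ¬¬F ∨ ¬((T ∧ F) ∧ (T ∨ F))
  →1  F ∨ ¬((T ∧ F) ∧ (T ∨ F))
  →2  ¬((T ∧ F) ∧ (T ∨ F))
  →3  ¬(T ∧ F) ∨ ¬(T ∨ F)
  →4  (¬T ∨ ¬F) ∨ ¬(T ∨ F)
  →5  (F ∨ ¬F) ∨ ¬(T ∨ F)
  →6  ¬F ∨ ¬(T ∨ F)
  →7  T ∨ ¬(T ∨ F)
  →8  T

Answer: YES — reaches normal form T in 8 ≤ 11 steps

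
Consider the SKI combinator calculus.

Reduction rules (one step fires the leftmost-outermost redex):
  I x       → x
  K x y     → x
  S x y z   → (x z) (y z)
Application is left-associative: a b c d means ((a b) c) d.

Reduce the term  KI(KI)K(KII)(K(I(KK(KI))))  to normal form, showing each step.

Answer: normal form = I  (in 4 steps)

Working:
  start: KI(KI)K(KII)(K(I(KK(KI))))
  →1  IK(KII)(K(I(KK(KI))))
  →2  K(KII)(K(I(KK(KI))))
  →3  KII
  →4  I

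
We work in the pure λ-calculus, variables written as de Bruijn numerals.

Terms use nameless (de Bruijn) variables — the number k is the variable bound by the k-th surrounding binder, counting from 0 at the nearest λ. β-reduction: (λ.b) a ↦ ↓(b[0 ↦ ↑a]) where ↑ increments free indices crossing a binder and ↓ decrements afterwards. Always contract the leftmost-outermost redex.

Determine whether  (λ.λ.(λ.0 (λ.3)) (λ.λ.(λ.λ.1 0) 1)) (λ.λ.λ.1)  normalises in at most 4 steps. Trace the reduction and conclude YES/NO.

Answer: NO — after 4 steps the term is λ.λ.λ.(λ.λ.λ.λ.1) 0, not yet normal

Working:
  start: (λ.λ.(λ.0 (λ.3)) (λ.λ.(λ.λ.1 0) 1)) (λ.λ.λ.1)
  →1  λ.(λ.0 (λ.λ.λ.λ.1)) (λ.λ.(λ.λ.1 0) 1)
  →2  λ.(λ.λ.(λ.λ.1 0) 1) (λ.λ.λ.λ.1)
  →3  λ.λ.(λ.λ.1 0) (λ.λ.λ.λ.1)
  →4  λ.λ.λ.(λ.λ.λ.λ.1) 0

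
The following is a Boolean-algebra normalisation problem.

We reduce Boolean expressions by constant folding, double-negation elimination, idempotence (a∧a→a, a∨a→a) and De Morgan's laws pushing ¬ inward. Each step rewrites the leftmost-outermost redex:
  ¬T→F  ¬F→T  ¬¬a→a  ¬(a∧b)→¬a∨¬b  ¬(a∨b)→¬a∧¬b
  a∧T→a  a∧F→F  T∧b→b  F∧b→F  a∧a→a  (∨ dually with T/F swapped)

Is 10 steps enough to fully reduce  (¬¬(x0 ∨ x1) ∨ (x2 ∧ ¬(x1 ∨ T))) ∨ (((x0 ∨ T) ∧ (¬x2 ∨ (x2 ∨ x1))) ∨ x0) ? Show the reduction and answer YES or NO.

  start: (¬¬(x0 ∨ x1) ∨ (x2 ∧ ¬(x1 ∨ T))) ∨ (((x0 ∨ T) ∧ (¬x2 ∨ (x2 ∨ x1))) ∨ x0)
  →1  ((x0 ∨ x1) ∨ (x2 ∧ ¬(x1 ∨ T))) ∨ (((x0 ∨ T) ∧ (¬x2 ∨ (x2 ∨ x1))) ∨ x0)
  →2  ((x0 ∨ x1) ∨ (x2 ∧ (¬x1 ∧ ¬T))) ∨ (((x0 ∨ T) ∧ (¬x2 ∨ (x2 ∨ x1))) ∨ x0)
  →3  ((x0 ∨ x1) ∨ (x2 ∧ (¬x1 ∧ F))) ∨ (((x0 ∨ T) ∧ (¬x2 ∨ (x2 ∨ x1))) ∨ x0)
  →4  ((x0 ∨ x1) ∨ (x2 ∧ F)) ∨ (((x0 ∨ T) ∧ (¬x2 ∨ (x2 ∨ x1))) ∨ x0)
  →5  ((x0 ∨ x1) ∨ F) ∨ (((x0 ∨ T) ∧ (¬x2 ∨ (x2 ∨ x1))) ∨ x0)
  →6  (x0 ∨ x1) ∨ (((x0 ∨ T) ∧ (¬x2 ∨ (x2 ∨ x1))) ∨ x0)
  →7  (x0 ∨ x1) ∨ ((T ∧ (¬x2 ∨ (x2 ∨ x1))) ∨ x0)
  →8  (x0 ∨ x1) ∨ ((¬x2 ∨ (x2 ∨ x1)) ∨ x0)

Answer: YES — reaches normal form (x0 ∨ x1) ∨ ((¬x2 ∨ (x2 ∨ x1)) ∨ x0) in 8 ≤ 10 steps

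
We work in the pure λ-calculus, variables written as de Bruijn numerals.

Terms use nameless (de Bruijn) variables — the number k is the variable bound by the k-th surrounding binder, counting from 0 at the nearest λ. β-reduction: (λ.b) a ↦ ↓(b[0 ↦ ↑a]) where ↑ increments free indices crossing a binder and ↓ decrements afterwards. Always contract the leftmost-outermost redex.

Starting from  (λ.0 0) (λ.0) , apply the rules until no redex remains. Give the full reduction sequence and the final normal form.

Answer: normal form = λ.0  (in 2 steps)

Derivation:
  start: (λ.0 0) (λ.0)
  step 1: (λ.0) (λ.0)
  step 2: λ.0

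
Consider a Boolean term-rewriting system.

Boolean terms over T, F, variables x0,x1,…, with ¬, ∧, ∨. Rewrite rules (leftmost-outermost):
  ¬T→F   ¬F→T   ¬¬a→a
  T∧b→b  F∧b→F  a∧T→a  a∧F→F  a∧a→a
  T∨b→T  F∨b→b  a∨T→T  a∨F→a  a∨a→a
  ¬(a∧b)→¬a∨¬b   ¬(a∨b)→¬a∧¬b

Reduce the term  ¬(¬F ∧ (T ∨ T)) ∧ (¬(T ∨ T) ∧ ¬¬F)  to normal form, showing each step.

Answer: normal form = F  (in 7 steps)

Reduction:
  start: ¬(¬F ∧ (T ∨ T)) ∧ (¬(T ∨ T) ∧ ¬¬F)
  [1] (¬¬F ∨ ¬(T ∨ T)) ∧ (¬(T ∨ T) ∧ ¬¬F)
  [2] (F ∨ ¬(T ∨ T)) ∧ (¬(T ∨ T) ∧ ¬¬F)
  [3] ¬(T ∨ T) ∧ (¬(T ∨ T) ∧ ¬¬F)
  [4] (¬T ∧ ¬T) ∧ (¬(T ∨ T) ∧ ¬¬F)
  [5] ¬T ∧ (¬(T ∨ T) ∧ ¬¬F)
  [6] F ∧ (¬(T ∨ T) ∧ ¬¬F)
  [7] F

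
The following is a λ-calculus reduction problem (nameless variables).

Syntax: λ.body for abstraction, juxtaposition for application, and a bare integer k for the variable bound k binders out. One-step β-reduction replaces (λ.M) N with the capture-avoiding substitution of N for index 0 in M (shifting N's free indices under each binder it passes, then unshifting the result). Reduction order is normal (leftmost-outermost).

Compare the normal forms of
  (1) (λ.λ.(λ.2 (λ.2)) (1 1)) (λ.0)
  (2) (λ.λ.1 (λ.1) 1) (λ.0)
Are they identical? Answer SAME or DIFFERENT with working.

Term A:
  start: (λ.λ.(λ.2 (λ.2)) (1 1)) (λ.0)
  [1] λ.(λ.(λ.0) (λ.2)) ((λ.0) (λ.0))
  [2] λ.(λ.0) (λ.1)
  [3] λ.λ.1

Term B:
  start: (λ.λ.1 (λ.1) 1) (λ.0)
  [1] λ.(λ.0) (λ.1) (λ.0)
  [2] λ.(λ.1) (λ.0)
  [3] λ.0

Answer: DIFFERENT — A ⇓ λ.λ.1, B ⇓ λ.0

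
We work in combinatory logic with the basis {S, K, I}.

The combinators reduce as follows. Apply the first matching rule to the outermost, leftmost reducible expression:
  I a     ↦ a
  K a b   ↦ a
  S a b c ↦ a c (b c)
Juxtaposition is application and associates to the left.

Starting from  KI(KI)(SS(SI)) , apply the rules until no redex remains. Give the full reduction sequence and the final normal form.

  start: KI(KI)(SS(SI))
  →1  I(SS(SI))
  →2  SS(SI)

Answer: normal form = SS(SI)  (in 2 steps)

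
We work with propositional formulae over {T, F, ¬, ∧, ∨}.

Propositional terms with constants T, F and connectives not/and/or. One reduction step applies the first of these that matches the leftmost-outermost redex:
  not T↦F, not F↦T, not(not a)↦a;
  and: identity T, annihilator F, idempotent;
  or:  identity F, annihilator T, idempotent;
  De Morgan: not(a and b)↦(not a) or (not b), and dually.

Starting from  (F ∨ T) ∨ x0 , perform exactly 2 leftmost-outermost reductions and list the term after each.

Answer: after 2 steps: T

Derivation:
  start: (F ∨ T) ∨ x0
  step 1: T ∨ x0
  step 2: T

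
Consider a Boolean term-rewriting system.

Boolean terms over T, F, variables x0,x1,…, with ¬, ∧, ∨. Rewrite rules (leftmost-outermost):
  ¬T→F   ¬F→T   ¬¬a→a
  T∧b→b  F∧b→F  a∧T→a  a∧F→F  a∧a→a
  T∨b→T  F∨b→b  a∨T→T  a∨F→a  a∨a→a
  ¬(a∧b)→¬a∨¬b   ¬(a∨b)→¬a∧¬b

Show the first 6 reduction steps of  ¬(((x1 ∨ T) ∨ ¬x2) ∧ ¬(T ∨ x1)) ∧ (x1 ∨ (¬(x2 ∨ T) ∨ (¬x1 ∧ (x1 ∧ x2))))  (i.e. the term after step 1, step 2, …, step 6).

Answer: after 6 steps: (F ∨ ¬¬(T ∨ x1)) ∧ (x1 ∨ (¬(x2 ∨ T) ∨ (¬x1 ∧ (x1 ∧ x2))))

Reduction:
  start: ¬(((x1 ∨ T) ∨ ¬x2) ∧ ¬(T ∨ x1)) ∧ (x1 ∨ (¬(x2 ∨ T) ∨ (¬x1 ∧ (x1 ∧ x2))))
  →1  (¬((x1 ∨ T) ∨ ¬x2) ∨ ¬¬(T ∨ x1)) ∧ (x1 ∨ (¬(x2 ∨ T) ∨ (¬x1 ∧ (x1 ∧ x2))))
  →2  ((¬(x1 ∨ T) ∧ ¬¬x2) ∨ ¬¬(T ∨ x1)) ∧ (x1 ∨ (¬(x2 ∨ T) ∨ (¬x1 ∧ (x1 ∧ x2))))
  →3  (((¬x1 ∧ ¬T) ∧ ¬¬x2) ∨ ¬¬(T ∨ x1)) ∧ (x1 ∨ (¬(x2 ∨ T) ∨ (¬x1 ∧ (x1 ∧ x2))))
  →4  (((¬x1 ∧ F) ∧ ¬¬x2) ∨ ¬¬(T ∨ x1)) ∧ (x1 ∨ (¬(x2 ∨ T) ∨ (¬x1 ∧ (x1 ∧ x2))))
  →5  ((F ∧ ¬¬x2) ∨ ¬¬(T ∨ x1)) ∧ (x1 ∨ (¬(x2 ∨ T) ∨ (¬x1 ∧ (x1 ∧ x2))))
  →6  (F ∨ ¬¬(T ∨ x1)) ∧ (x1 ∨ (¬(x2 ∨ T) ∨ (¬x1 ∧ (x1 ∧ x2))))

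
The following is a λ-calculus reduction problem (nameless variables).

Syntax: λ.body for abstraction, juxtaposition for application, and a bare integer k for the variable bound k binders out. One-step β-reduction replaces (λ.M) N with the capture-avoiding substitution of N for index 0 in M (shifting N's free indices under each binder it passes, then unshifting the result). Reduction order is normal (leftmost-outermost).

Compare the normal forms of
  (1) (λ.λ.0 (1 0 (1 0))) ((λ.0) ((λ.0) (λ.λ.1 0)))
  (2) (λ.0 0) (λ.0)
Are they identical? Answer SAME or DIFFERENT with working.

Term A:
  start: (λ.λ.0 (1 0 (1 0))) ((λ.0) ((λ.0) (λ.λ.1 0)))
  [1] λ.0 ((λ.0) ((λ.0) (λ.λ.1 0)) 0 ((λ.0) ((λ.0) (λ.λ.1 0)) 0))
  [2] λ.0 ((λ.0) (λ.λ.1 0) 0 ((λ.0) ((λ.0) (λ.λ.1 0)) 0))
  [3] λ.0 ((λ.λ.1 0) 0 ((λ.0) ((λ.0) (λ.λ.1 0)) 0))
  [4] λ.0 ((λ.1 0) ((λ.0) ((λ.0) (λ.λ.1 0)) 0))
  [5] λ.0 (0 ((λ.0) ((λ.0) (λ.λ.1 0)) 0))
  [6] λ.0 (0 ((λ.0) (λ.λ.1 0) 0))
  [7] λ.0 (0 ((λ.λ.1 0) 0))
  [8] λ.0 (0 (λ.1 0))

Term B:
  start: (λ.0 0) (λ.0)
  [1] (λ.0) (λ.0)
  [2] λ.0

Answer: DIFFERENT — A ⇓ λ.0 (0 (λ.1 0)), B ⇓ λ.0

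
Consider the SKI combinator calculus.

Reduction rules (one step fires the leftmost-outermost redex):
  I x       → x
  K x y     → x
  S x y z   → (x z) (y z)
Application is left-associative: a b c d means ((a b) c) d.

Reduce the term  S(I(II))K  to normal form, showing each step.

  start: S(I(II))K
  [1] S(II)K
  [2] SIK

Answer: normal form = SIK  (in 2 steps)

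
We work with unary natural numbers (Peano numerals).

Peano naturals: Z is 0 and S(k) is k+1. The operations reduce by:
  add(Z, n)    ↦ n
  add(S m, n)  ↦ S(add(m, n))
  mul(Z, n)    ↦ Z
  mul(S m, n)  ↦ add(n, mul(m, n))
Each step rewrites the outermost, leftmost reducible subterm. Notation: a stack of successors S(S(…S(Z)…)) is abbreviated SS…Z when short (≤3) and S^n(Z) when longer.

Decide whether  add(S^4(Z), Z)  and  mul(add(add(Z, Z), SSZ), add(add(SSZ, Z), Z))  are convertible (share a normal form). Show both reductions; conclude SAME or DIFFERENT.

Answer: SAME — A ⇓ S^4(Z), B ⇓ S^4(Z)

Working:
Term A:
  start: add(S^4(Z), Z)
  step 1: S(add(SSSZ, Z))
  step 2: S(S(add(SSZ, Z)))
  step 3: S(S(S(add(SZ, Z))))
  step 4: S(S(S(S(add(Z, Z)))))
  step 5: S^4(Z)

Term B:
  start: mul(add(add(Z, Z), SSZ), add(add(SSZ, Z), Z))
  step 1: mul(add(Z, SSZ), add(add(SSZ, Z), Z))
  step 2: mul(SSZ, add(add(SSZ, Z), Z))
  step 3: add(add(add(SSZ, Z), Z), mul(SZ, add(add(SSZ, Z), Z)))
  step 4: add(add(S(add(SZ, Z)), Z), mul(SZ, add(add(SSZ, Z), Z)))
  step 5: add(S(add(add(SZ, Z), Z)), mul(SZ, add(add(SSZ, Z), Z)))
  step 6: S(add(add(add(SZ, Z), Z), mul(SZ, add(add(SSZ, Z), Z))))
  step 7: S(add(add(S(add(Z, Z)), Z), mul(SZ, add(add(SSZ, Z), Z))))
  step 8: S(add(S(add(add(Z, Z), Z)), mul(SZ, add(add(SSZ, Z), Z))))
  step 9: S(S(add(add(add(Z, Z), Z), mul(SZ, add(add(SSZ, Z), Z)))))
  step 10: S(S(add(add(Z, Z), mul(SZ, add(add(SSZ, Z), Z)))))
  step 11: S(S(add(Z, mul(SZ, add(add(SSZ, Z), Z)))))
  step 12: S(S(mul(SZ, add(add(SSZ, Z), Z))))
  step 13: S(S(add(add(add(SSZ, Z), Z), mul(Z, add(add(SSZ, Z), Z)))))
  step 14: S(S(add(add(S(add(SZ, Z)), Z), mul(Z, add(add(SSZ, Z), Z)))))
  step 15: S(S(add(S(add(add(SZ, Z), Z)), mul(Z, add(add(SSZ, Z), Z)))))
  step 16: S(S(S(add(add(add(SZ, Z), Z), mul(Z, add(add(SSZ, Z), Z))))))
  step 17: S(S(S(add(add(S(add(Z, Z)), Z), mul(Z, add(add(SSZ, Z), Z))))))
  step 18: S(S(S(add(S(add(add(Z, Z), Z)), mul(Z, add(add(SSZ, Z), Z))))))
  step 19: S(S(S(S(add(add(add(Z, Z), Z), mul(Z, add(add(SSZ, Z), Z)))))))
  step 20: S(S(S(S(add(add(Z, Z), mul(Z, add(add(SSZ, Z), Z)))))))
  step 21: S(S(S(S(add(Z, mul(Z, add(add(SSZ, Z), Z)))))))
  step 22: S(S(S(S(mul(Z, add(add(SSZ, Z), Z))))))
  step 23: S^4(Z)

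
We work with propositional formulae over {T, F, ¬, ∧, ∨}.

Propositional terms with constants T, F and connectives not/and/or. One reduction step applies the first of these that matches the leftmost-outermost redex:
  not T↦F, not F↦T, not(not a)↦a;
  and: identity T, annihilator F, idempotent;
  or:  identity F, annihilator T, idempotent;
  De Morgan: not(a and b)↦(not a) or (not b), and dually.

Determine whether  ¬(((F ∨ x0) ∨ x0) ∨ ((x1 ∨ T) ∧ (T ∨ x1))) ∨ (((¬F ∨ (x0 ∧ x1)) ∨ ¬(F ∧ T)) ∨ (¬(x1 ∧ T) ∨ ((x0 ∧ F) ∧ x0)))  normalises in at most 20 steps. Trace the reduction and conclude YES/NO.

Answer: YES — reaches normal form T in 20 ≤ 20 steps

Derivation:
  start: ¬(((F ∨ x0) ∨ x0) ∨ ((x1 ∨ T) ∧ (T ∨ x1))) ∨ (((¬F ∨ (x0 ∧ x1)) ∨ ¬(F ∧ T)) ∨ (¬(x1 ∧ T) ∨ ((x0 ∧ F) ∧ x0)))
  →1  (¬((F ∨ x0) ∨ x0) ∧ ¬((x1 ∨ T) ∧ (T ∨ x1))) ∨ (((¬F ∨ (x0 ∧ x1)) ∨ ¬(F ∧ T)) ∨ (¬(x1 ∧ T) ∨ ((x0 ∧ F) ∧ x0)))
  →2  ((¬(F ∨ x0) ∧ ¬x0) ∧ ¬((x1 ∨ T) ∧ (T ∨ x1))) ∨ (((¬F ∨ (x0 ∧ x1)) ∨ ¬(F ∧ T)) ∨ (¬(x1 ∧ T) ∨ ((x0 ∧ F) ∧ x0)))
  →3  (((¬F ∧ ¬x0) ∧ ¬x0) ∧ ¬((x1 ∨ T) ∧ (T ∨ x1))) ∨ (((¬F ∨ (x0 ∧ x1)) ∨ ¬(F ∧ T)) ∨ (¬(x1 ∧ T) ∨ ((x0 ∧ F) ∧ x0)))
  →4  (((T ∧ ¬x0) ∧ ¬x0) ∧ ¬((x1 ∨ T) ∧ (T ∨ x1))) ∨ (((¬F ∨ (x0 ∧ x1)) ∨ ¬(F ∧ T)) ∨ (¬(x1 ∧ T) ∨ ((x0 ∧ F) ∧ x0)))
  →5  ((¬x0 ∧ ¬x0) ∧ ¬((x1 ∨ T) ∧ (T ∨ x1))) ∨ (((¬F ∨ (x0 ∧ x1)) ∨ ¬(F ∧ T)) ∨ (¬(x1 ∧ T) ∨ ((x0 ∧ F) ∧ x0)))
  →6  (¬x0 ∧ ¬((x1 ∨ T) ∧ (T ∨ x1))) ∨ (((¬F ∨ (x0 ∧ x1)) ∨ ¬(F ∧ T)) ∨ (¬(x1 ∧ T) ∨ ((x0 ∧ F) ∧ x0)))
  →7  (¬x0 ∧ (¬(x1 ∨ T) ∨ ¬(T ∨ x1))) ∨ (((¬F ∨ (x0 ∧ x1)) ∨ ¬(F ∧ T)) ∨ (¬(x1 ∧ T) ∨ ((x0 ∧ F) ∧ x0)))
  →8  (¬x0 ∧ ((¬x1 ∧ ¬T) ∨ ¬(T ∨ x1))) ∨ (((¬F ∨ (x0 ∧ x1)) ∨ ¬(F ∧ T)) ∨ (¬(x1 ∧ T) ∨ ((x0 ∧ F) ∧ x0)))
  →9  (¬x0 ∧ ((¬x1 ∧ F) ∨ ¬(T ∨ x1))) ∨ (((¬F ∨ (x0 ∧ x1)) ∨ ¬(F ∧ T)) ∨ (¬(x1 ∧ T) ∨ ((x0 ∧ F) ∧ x0)))
  →10  (¬x0 ∧ (F ∨ ¬(T ∨ x1))) ∨ (((¬F ∨ (x0 ∧ x1)) ∨ ¬(F ∧ T)) ∨ (¬(x1 ∧ T) ∨ ((x0 ∧ F) ∧ x0)))
  →11  (¬x0 ∧ ¬(T ∨ x1)) ∨ (((¬F ∨ (x0 ∧ x1)) ∨ ¬(F ∧ T)) ∨ (¬(x1 ∧ T) ∨ ((x0 ∧ F) ∧ x0)))
  →12  (¬x0 ∧ (¬T ∧ ¬x1)) ∨ (((¬F ∨ (x0 ∧ x1)) ∨ ¬(F ∧ T)) ∨ (¬(x1 ∧ T) ∨ ((x0 ∧ F) ∧ x0)))
  →13  (¬x0 ∧ (F ∧ ¬x1)) ∨ (((¬F ∨ (x0 ∧ x1)) ∨ ¬(F ∧ T)) ∨ (¬(x1 ∧ T) ∨ ((x0 ∧ F) ∧ x0)))
  →14  (¬x0 ∧ F) ∨ (((¬F ∨ (x0 ∧ x1)) ∨ ¬(F ∧ T)) ∨ (¬(x1 ∧ T) ∨ ((x0 ∧ F) ∧ x0)))
  →15  F ∨ (((¬F ∨ (x0 ∧ x1)) ∨ ¬(F ∧ T)) ∨ (¬(x1 ∧ T) ∨ ((x0 ∧ F) ∧ x0)))
  →16  ((¬F ∨ (x0 ∧ x1)) ∨ ¬(F ∧ T)) ∨ (¬(x1 ∧ T) ∨ ((x0 ∧ F) ∧ x0))
  →17  ((T ∨ (x0 ∧ x1)) ∨ ¬(F ∧ T)) ∨ (¬(x1 ∧ T) ∨ ((x0 ∧ F) ∧ x0))
  →18  (T ∨ ¬(F ∧ T)) ∨ (¬(x1 ∧ T) ∨ ((x0 ∧ F) ∧ x0))
  →19  T ∨ (¬(x1 ∧ T) ∨ ((x0 ∧ F) ∧ x0))
  →20  T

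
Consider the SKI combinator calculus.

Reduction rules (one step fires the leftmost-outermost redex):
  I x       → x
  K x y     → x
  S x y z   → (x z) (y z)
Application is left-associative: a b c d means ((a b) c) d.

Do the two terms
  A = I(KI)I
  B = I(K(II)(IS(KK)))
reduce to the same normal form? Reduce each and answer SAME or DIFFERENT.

Term A:
  start: I(KI)I
  step 1: KII
  step 2: I

Term B:
  start: I(K(II)(IS(KK)))
  step 1: K(II)(IS(KK))
  step 2: II
  step 3: I

Answer: SAME — A ⇓ I, B ⇓ I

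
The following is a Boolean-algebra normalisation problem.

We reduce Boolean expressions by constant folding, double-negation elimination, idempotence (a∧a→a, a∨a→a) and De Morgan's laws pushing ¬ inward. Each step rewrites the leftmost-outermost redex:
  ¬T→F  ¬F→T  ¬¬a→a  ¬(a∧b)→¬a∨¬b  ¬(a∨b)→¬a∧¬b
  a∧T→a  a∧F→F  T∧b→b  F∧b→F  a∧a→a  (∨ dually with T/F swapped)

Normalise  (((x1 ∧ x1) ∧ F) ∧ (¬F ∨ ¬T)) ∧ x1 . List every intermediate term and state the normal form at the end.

  start: (((x1 ∧ x1) ∧ F) ∧ (¬F ∨ ¬T)) ∧ x1
  [1] (F ∧ (¬F ∨ ¬T)) ∧ x1
  [2] F ∧ x1
  [3] F

Answer: normal form = F  (in 3 steps)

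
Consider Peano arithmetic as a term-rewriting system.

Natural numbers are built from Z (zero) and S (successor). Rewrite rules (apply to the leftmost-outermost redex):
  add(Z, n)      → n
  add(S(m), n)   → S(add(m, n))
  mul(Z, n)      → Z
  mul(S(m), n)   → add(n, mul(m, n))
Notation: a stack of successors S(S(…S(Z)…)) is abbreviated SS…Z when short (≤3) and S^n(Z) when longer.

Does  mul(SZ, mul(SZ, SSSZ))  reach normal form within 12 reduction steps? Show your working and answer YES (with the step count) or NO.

  start: mul(SZ, mul(SZ, SSSZ))
  step 1: add(mul(SZ, SSSZ), mul(Z, mul(SZ, SSSZ)))
  step 2: add(add(SSSZ, mul(Z, SSSZ)), mul(Z, mul(SZ, SSSZ)))
  step 3: add(S(add(SSZ, mul(Z, SSSZ))), mul(Z, mul(SZ, SSSZ)))
  step 4: S(add(add(SSZ, mul(Z, SSSZ)), mul(Z, mul(SZ, SSSZ))))
  step 5: S(add(S(add(SZ, mul(Z, SSSZ))), mul(Z, mul(SZ, SSSZ))))
  step 6: S(S(add(add(SZ, mul(Z, SSSZ)), mul(Z, mul(SZ, SSSZ)))))
  step 7: S(S(add(S(add(Z, mul(Z, SSSZ))), mul(Z, mul(SZ, SSSZ)))))
  step 8: S(S(S(add(add(Z, mul(Z, SSSZ)), mul(Z, mul(SZ, SSSZ))))))
  step 9: S(S(S(add(mul(Z, SSSZ), mul(Z, mul(SZ, SSSZ))))))
  step 10: S(S(S(add(Z, mul(Z, mul(SZ, SSSZ))))))
  step 11: S(S(S(mul(Z, mul(SZ, SSSZ)))))
  step 12: SSSZ

Answer: YES — reaches normal form SSSZ in 12 ≤ 12 steps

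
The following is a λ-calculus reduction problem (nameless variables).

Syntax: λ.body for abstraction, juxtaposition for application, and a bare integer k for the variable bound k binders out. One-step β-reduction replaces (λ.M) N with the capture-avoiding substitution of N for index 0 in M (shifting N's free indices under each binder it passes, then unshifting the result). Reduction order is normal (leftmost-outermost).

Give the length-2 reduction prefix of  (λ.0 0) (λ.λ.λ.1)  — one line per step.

Answer: after 2 steps: λ.λ.1

Derivation:
  start: (λ.0 0) (λ.λ.λ.1)
  step 1: (λ.λ.λ.1) (λ.λ.λ.1)
  step 2: λ.λ.1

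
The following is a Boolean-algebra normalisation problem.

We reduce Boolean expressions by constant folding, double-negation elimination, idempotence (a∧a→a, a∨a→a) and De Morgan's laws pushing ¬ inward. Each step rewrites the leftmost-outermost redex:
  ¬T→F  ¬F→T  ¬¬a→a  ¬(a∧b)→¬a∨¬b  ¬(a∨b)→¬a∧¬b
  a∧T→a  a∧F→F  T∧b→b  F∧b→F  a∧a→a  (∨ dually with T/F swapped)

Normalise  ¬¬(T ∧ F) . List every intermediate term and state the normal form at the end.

Answer: normal form = F  (in 2 steps)

Reduction:
  start: ¬¬(T ∧ F)
  →1  T ∧ F
  →2  F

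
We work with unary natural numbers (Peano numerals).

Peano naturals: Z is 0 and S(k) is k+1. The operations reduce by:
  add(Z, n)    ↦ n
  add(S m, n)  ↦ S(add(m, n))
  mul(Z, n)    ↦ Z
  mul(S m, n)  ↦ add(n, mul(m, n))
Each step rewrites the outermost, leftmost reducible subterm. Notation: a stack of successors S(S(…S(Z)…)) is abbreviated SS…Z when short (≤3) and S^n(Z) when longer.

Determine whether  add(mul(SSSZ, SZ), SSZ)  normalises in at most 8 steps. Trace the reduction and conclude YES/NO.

Answer: NO — after 8 steps the term is S(S(add(mul(SZ, SZ), SSZ))), not yet normal

Working:
  start: add(mul(SSSZ, SZ), SSZ)
  step 1: add(add(SZ, mul(SSZ, SZ)), SSZ)
  step 2: add(S(add(Z, mul(SSZ, SZ))), SSZ)
  step 3: S(add(add(Z, mul(SSZ, SZ)), SSZ))
  step 4: S(add(mul(SSZ, SZ), SSZ))
  step 5: S(add(add(SZ, mul(SZ, SZ)), SSZ))
  step 6: S(add(S(add(Z, mul(SZ, SZ))), SSZ))
  step 7: S(S(add(add(Z, mul(SZ, SZ)), SSZ)))
  step 8: S(S(add(mul(SZ, SZ), SSZ)))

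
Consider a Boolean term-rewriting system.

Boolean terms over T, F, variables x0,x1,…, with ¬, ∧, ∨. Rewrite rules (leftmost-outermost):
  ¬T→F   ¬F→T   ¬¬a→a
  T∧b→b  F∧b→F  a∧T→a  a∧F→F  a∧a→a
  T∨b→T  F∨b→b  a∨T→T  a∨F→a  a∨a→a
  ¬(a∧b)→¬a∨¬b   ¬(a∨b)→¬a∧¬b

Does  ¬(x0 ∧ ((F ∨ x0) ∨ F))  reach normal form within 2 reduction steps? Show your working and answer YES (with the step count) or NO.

  start: ¬(x0 ∧ ((F ∨ x0) ∨ F))
  →1  ¬x0 ∨ ¬((F ∨ x0) ∨ F)
  →2  ¬x0 ∨ (¬(F ∨ x0) ∧ ¬F)

Answer: NO — after 2 steps the term is ¬x0 ∨ (¬(F ∨ x0) ∧ ¬F), not yet normal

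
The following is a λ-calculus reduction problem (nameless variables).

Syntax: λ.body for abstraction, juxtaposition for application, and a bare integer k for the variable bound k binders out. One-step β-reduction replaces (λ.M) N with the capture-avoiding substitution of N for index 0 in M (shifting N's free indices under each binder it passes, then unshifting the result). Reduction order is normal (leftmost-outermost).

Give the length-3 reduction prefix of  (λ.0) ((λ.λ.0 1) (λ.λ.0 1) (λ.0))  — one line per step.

  start: (λ.0) ((λ.λ.0 1) (λ.λ.0 1) (λ.0))
  →1  (λ.λ.0 1) (λ.λ.0 1) (λ.0)
  →2  (λ.0 (λ.λ.0 1)) (λ.0)
  →3  (λ.0) (λ.λ.0 1)

Answer: after 3 steps: (λ.0) (λ.λ.0 1)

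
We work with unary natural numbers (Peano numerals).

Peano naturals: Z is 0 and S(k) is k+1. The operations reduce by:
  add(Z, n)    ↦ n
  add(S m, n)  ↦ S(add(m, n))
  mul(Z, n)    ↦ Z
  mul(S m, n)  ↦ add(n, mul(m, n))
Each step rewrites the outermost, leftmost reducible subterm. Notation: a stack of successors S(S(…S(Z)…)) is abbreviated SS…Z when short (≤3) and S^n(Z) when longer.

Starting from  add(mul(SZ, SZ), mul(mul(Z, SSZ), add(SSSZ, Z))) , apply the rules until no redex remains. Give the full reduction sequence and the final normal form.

Answer: normal form = SZ  (in 8 steps)

Working:
  start: add(mul(SZ, SZ), mul(mul(Z, SSZ), add(SSSZ, Z)))
  [1] add(add(SZ, mul(Z, SZ)), mul(mul(Z, SSZ), add(SSSZ, Z)))
  [2] add(S(add(Z, mul(Z, SZ))), mul(mul(Z, SSZ), add(SSSZ, Z)))
  [3] S(add(add(Z, mul(Z, SZ)), mul(mul(Z, SSZ), add(SSSZ, Z))))
  [4] S(add(mul(Z, SZ), mul(mul(Z, SSZ), add(SSSZ, Z))))
  [5] S(add(Z, mul(mul(Z, SSZ), add(SSSZ, Z))))
  [6] S(mul(mul(Z, SSZ), add(SSSZ, Z)))
  [7] S(mul(Z, add(SSSZ, Z)))
  [8] SZ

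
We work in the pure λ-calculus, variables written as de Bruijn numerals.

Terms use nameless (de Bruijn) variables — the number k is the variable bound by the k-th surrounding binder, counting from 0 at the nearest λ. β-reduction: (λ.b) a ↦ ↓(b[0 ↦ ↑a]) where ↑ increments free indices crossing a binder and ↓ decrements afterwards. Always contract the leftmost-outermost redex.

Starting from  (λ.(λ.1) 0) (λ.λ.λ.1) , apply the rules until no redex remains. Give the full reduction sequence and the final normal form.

Answer: normal form = λ.λ.λ.1  (in 2 steps)

Working:
  start: (λ.(λ.1) 0) (λ.λ.λ.1)
  →1  (λ.λ.λ.λ.1) (λ.λ.λ.1)
  →2  λ.λ.λ.1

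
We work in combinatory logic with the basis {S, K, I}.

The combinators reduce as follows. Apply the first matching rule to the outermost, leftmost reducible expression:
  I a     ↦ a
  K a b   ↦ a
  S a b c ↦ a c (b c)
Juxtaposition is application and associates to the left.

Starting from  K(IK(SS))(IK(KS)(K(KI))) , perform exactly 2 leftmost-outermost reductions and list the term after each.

  start: K(IK(SS))(IK(KS)(K(KI)))
  [1] IK(SS)
  [2] K(SS)

Answer: after 2 steps: K(SS)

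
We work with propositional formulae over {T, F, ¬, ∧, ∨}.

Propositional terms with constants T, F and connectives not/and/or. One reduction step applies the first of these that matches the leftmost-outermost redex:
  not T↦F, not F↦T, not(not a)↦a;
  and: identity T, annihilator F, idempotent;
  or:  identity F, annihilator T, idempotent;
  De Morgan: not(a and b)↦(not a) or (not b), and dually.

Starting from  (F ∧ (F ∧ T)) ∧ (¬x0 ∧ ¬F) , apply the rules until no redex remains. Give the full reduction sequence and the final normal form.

Answer: normal form = F  (in 2 steps)

Reduction:
  start: (F ∧ (F ∧ T)) ∧ (¬x0 ∧ ¬F)
  →1  F ∧ (¬x0 ∧ ¬F)
  →2  F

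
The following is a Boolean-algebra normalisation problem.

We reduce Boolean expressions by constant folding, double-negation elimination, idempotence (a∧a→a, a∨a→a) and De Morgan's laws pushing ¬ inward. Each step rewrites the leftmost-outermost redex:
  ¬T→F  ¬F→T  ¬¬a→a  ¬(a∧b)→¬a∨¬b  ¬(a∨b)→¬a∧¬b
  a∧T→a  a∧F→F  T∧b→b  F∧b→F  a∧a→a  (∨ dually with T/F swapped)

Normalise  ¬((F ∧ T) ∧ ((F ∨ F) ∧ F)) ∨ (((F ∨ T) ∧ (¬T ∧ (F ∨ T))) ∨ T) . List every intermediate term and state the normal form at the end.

Answer: normal form = T  (in 6 steps)

Derivation:
  start: ¬((F ∧ T) ∧ ((F ∨ F) ∧ F)) ∨ (((F ∨ T) ∧ (¬T ∧ (F ∨ T))) ∨ T)
  step 1: (¬(F ∧ T) ∨ ¬((F ∨ F) ∧ F)) ∨ (((F ∨ T) ∧ (¬T ∧ (F ∨ T))) ∨ T)
  step 2: ((¬F ∨ ¬T) ∨ ¬((F ∨ F) ∧ F)) ∨ (((F ∨ T) ∧ (¬T ∧ (F ∨ T))) ∨ T)
  step 3: ((T ∨ ¬T) ∨ ¬((F ∨ F) ∧ F)) ∨ (((F ∨ T) ∧ (¬T ∧ (F ∨ T))) ∨ T)
  step 4: (T ∨ ¬((F ∨ F) ∧ F)) ∨ (((F ∨ T) ∧ (¬T ∧ (F ∨ T))) ∨ T)
  step 5: T ∨ (((F ∨ T) ∧ (¬T ∧ (F ∨ T))) ∨ T)
  step 6: T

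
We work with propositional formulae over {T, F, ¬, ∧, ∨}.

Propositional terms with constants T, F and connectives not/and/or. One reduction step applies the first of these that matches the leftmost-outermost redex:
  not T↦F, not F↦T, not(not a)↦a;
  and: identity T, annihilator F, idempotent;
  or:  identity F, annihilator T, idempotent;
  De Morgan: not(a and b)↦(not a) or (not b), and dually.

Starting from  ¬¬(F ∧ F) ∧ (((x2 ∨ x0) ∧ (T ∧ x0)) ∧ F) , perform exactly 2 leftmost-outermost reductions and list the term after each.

Answer: after 2 steps: F ∧ (((x2 ∨ x0) ∧ (T ∧ x0)) ∧ F)

Working:
  start: ¬¬(F ∧ F) ∧ (((x2 ∨ x0) ∧ (T ∧ x0)) ∧ F)
  [1] (F ∧ F) ∧ (((x2 ∨ x0) ∧ (T ∧ x0)) ∧ F)
  [2] F ∧ (((x2 ∨ x0) ∧ (T ∧ x0)) ∧ F)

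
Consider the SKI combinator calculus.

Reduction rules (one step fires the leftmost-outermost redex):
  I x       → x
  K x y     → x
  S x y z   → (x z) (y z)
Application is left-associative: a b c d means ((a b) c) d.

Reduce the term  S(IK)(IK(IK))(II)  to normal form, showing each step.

Answer: normal form = I  (in 4 steps)

Reduction:
  start: S(IK)(IK(IK))(II)
  →1  IK(II)(IK(IK)(II))
  →2  K(II)(IK(IK)(II))
  →3  II
  →4  I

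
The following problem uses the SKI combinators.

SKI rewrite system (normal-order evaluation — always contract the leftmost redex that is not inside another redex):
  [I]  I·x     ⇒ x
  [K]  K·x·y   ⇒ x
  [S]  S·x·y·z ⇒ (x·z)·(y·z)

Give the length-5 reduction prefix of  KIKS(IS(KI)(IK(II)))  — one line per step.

  start: KIKS(IS(KI)(IK(II)))
  →1  IS(IS(KI)(IK(II)))
  →2  S(IS(KI)(IK(II)))
  →3  S(S(KI)(IK(II)))
  →4  S(S(KI)(K(II)))
  →5  S(S(KI)(KI))

Answer: after 5 steps: S(S(KI)(KI))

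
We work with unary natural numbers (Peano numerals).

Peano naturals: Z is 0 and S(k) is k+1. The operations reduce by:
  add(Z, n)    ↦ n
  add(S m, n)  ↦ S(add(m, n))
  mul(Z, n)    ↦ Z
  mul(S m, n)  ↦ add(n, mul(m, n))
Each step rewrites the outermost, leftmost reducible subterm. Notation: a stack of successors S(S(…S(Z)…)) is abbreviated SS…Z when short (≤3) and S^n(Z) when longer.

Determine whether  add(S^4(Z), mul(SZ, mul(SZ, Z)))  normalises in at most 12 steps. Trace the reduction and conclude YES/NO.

  start: add(S^4(Z), mul(SZ, mul(SZ, Z)))
  →1  S(add(SSSZ, mul(SZ, mul(SZ, Z))))
  →2  S(S(add(SSZ, mul(SZ, mul(SZ, Z)))))
  →3  S(S(S(add(SZ, mul(SZ, mul(SZ, Z))))))
  →4  S(S(S(S(add(Z, mul(SZ, mul(SZ, Z)))))))
  →5  S(S(S(S(mul(SZ, mul(SZ, Z))))))
  →6  S(S(S(S(add(mul(SZ, Z), mul(Z, mul(SZ, Z)))))))
  →7  S(S(S(S(add(add(Z, mul(Z, Z)), mul(Z, mul(SZ, Z)))))))
  →8  S(S(S(S(add(mul(Z, Z), mul(Z, mul(SZ, Z)))))))
  →9  S(S(S(S(add(Z, mul(Z, mul(SZ, Z)))))))
  →10  S(S(S(S(mul(Z, mul(SZ, Z))))))
  →11  S^4(Z)

Answer: YES — reaches normal form S^4(Z) in 11 ≤ 12 steps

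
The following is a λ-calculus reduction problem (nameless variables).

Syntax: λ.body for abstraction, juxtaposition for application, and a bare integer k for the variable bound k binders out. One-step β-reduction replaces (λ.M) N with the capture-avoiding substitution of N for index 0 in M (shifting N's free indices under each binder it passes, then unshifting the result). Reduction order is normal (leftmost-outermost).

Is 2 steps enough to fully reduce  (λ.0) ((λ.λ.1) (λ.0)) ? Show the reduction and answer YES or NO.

Answer: YES — reaches normal form λ.λ.0 in 2 ≤ 2 steps

Working:
  start: (λ.0) ((λ.λ.1) (λ.0))
  step 1: (λ.λ.1) (λ.0)
  step 2: λ.λ.0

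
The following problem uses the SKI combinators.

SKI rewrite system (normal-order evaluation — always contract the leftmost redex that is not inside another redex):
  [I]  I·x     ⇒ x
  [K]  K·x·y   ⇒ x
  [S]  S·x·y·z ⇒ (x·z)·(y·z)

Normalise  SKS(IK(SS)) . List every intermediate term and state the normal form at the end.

Answer: normal form = K(SS)  (in 3 steps)

Derivation:
  start: SKS(IK(SS))
  step 1: K(IK(SS))(S(IK(SS)))
  step 2: IK(SS)
  step 3: K(SS)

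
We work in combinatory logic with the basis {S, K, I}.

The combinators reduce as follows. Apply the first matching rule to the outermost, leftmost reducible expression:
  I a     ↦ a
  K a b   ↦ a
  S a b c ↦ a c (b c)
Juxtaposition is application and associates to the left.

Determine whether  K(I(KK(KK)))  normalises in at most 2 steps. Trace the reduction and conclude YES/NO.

Answer: YES — reaches normal form KK in 2 ≤ 2 steps

Working:
  start: K(I(KK(KK)))
  [1] K(KK(KK))
  [2] KK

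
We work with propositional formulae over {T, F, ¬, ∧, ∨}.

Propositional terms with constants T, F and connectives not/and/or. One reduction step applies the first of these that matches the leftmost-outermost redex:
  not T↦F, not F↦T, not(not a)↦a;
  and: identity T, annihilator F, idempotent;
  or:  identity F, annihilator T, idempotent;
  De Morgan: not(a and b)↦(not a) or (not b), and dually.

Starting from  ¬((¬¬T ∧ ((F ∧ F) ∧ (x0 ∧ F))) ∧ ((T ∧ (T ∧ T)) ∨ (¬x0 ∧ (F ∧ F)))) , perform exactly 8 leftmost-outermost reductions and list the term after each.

Answer: after 8 steps: (¬F ∨ ¬(x0 ∧ F)) ∨ ¬((T ∧ (T ∧ T)) ∨ (¬x0 ∧ (F ∧ F)))

Derivation:
  start: ¬((¬¬T ∧ ((F ∧ F) ∧ (x0 ∧ F))) ∧ ((T ∧ (T ∧ T)) ∨ (¬x0 ∧ (F ∧ F))))
  step 1: ¬(¬¬T ∧ ((F ∧ F) ∧ (x0 ∧ F))) ∨ ¬((T ∧ (T ∧ T)) ∨ (¬x0 ∧ (F ∧ F)))
  step 2: (¬¬¬T ∨ ¬((F ∧ F) ∧ (x0 ∧ F))) ∨ ¬((T ∧ (T ∧ T)) ∨ (¬x0 ∧ (F ∧ F)))
  step 3: (¬T ∨ ¬((F ∧ F) ∧ (x0 ∧ F))) ∨ ¬((T ∧ (T ∧ T)) ∨ (¬x0 ∧ (F ∧ F)))
  step 4: (F ∨ ¬((F ∧ F) ∧ (x0 ∧ F))) ∨ ¬((T ∧ (T ∧ T)) ∨ (¬x0 ∧ (F ∧ F)))
  step 5: ¬((F ∧ F) ∧ (x0 ∧ F)) ∨ ¬((T ∧ (T ∧ T)) ∨ (¬x0 ∧ (F ∧ F)))
  step 6: (¬(F ∧ F) ∨ ¬(x0 ∧ F)) ∨ ¬((T ∧ (T ∧ T)) ∨ (¬x0 ∧ (F ∧ F)))
  step 7: ((¬F ∨ ¬F) ∨ ¬(x0 ∧ F)) ∨ ¬((T ∧ (T ∧ T)) ∨ (¬x0 ∧ (F ∧ F)))
  step 8: (¬F ∨ ¬(x0 ∧ F)) ∨ ¬((T ∧ (T ∧ T)) ∨ (¬x0 ∧ (F ∧ F)))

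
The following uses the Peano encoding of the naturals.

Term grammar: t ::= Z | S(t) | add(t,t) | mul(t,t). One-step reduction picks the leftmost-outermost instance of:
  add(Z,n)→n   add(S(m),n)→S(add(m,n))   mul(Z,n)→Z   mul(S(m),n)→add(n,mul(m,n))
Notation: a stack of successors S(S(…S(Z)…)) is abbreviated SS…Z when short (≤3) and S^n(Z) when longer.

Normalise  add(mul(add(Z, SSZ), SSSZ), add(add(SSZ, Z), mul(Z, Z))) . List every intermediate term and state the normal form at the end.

Answer: normal form = S^8(Z)  (in 26 steps)

Derivation:
  start: add(mul(add(Z, SSZ), SSSZ), add(add(SSZ, Z), mul(Z, Z)))
  →1  add(mul(SSZ, SSSZ), add(add(SSZ, Z), mul(Z, Z)))
  →2  add(add(SSSZ, mul(SZ, SSSZ)), add(add(SSZ, Z), mul(Z, Z)))
  →3  add(S(add(SSZ, mul(SZ, SSSZ))), add(add(SSZ, Z), mul(Z, Z)))
  →4  S(add(add(SSZ, mul(SZ, SSSZ)), add(add(SSZ, Z), mul(Z, Z))))
  →5  S(add(S(add(SZ, mul(SZ, SSSZ))), add(add(SSZ, Z), mul(Z, Z))))
  →6  S(S(add(add(SZ, mul(SZ, SSSZ)), add(add(SSZ, Z), mul(Z, Z)))))
  →7  S(S(add(S(add(Z, mul(SZ, SSSZ))), add(add(SSZ, Z), mul(Z, Z)))))
  →8  S(S(S(add(add(Z, mul(SZ, SSSZ)), add(add(SSZ, Z), mul(Z, Z))))))
  →9  S(S(S(add(mul(SZ, SSSZ), add(add(SSZ, Z), mul(Z, Z))))))
  →10  S(S(S(add(add(SSSZ, mul(Z, SSSZ)), add(add(SSZ, Z), mul(Z, Z))))))
  →11  S(S(S(add(S(add(SSZ, mul(Z, SSSZ))), add(add(SSZ, Z), mul(Z, Z))))))
  →12  S(S(S(S(add(add(SSZ, mul(Z, SSSZ)), add(add(SSZ, Z), mul(Z, Z)))))))
  →13  S(S(S(S(add(S(add(SZ, mul(Z, SSSZ))), add(add(SSZ, Z), mul(Z, Z)))))))
  →14  S(S(S(S(S(add(add(SZ, mul(Z, SSSZ)), add(add(SSZ, Z), mul(Z, Z))))))))
  →15  S(S(S(S(S(add(S(add(Z, mul(Z, SSSZ))), add(add(SSZ, Z), mul(Z, Z))))))))
  →16  S(S(S(S(S(S(add(add(Z, mul(Z, SSSZ)), add(add(SSZ, Z), mul(Z, Z)))))))))
  →17  S(S(S(S(S(S(add(mul(Z, SSSZ), add(add(SSZ, Z), mul(Z, Z)))))))))
  →18  S(S(S(S(S(S(add(Z, add(add(SSZ, Z), mul(Z, Z)))))))))
  →19  S(S(S(S(S(S(add(add(SSZ, Z), mul(Z, Z))))))))
  →20  S(S(S(S(S(S(add(S(add(SZ, Z)), mul(Z, Z))))))))
  →21  S(S(S(S(S(S(S(add(add(SZ, Z), mul(Z, Z)))))))))
  →22  S(S(S(S(S(S(S(add(S(add(Z, Z)), mul(Z, Z)))))))))
  →23  S(S(S(S(S(S(S(S(add(add(Z, Z), mul(Z, Z))))))))))
  →24  S(S(S(S(S(S(S(S(add(Z, mul(Z, Z))))))))))
  →25  S(S(S(S(S(S(S(S(mul(Z, Z)))))))))
  →26  S^8(Z)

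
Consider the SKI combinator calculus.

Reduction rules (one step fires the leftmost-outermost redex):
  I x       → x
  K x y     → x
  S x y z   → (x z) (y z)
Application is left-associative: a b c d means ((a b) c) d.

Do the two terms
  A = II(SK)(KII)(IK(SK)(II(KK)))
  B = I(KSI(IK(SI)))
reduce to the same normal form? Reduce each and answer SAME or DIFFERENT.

Answer: DIFFERENT — A ⇓ SK, B ⇓ S(K(SI))

Derivation:
Term A:
  start: II(SK)(KII)(IK(SK)(II(KK)))
  →1  I(SK)(KII)(IK(SK)(II(KK)))
  →2  SK(KII)(IK(SK)(II(KK)))
  →3  K(IK(SK)(II(KK)))(KII(IK(SK)(II(KK))))
  →4  IK(SK)(II(KK))
  →5  K(SK)(II(KK))
  →6  SK

Term B:
  start: I(KSI(IK(SI)))
  →1  KSI(IK(SI))
  →2  S(IK(SI))
  →3  S(K(SI))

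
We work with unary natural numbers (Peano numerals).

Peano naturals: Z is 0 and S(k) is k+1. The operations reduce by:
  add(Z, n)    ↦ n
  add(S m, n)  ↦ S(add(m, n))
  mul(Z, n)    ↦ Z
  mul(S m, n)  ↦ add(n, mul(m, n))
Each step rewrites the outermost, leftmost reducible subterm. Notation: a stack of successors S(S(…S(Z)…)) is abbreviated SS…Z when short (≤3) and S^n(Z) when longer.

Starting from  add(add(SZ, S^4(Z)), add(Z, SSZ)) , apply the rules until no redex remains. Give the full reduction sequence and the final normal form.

  start: add(add(SZ, S^4(Z)), add(Z, SSZ))
  step 1: add(S(add(Z, S^4(Z))), add(Z, SSZ))
  step 2: S(add(add(Z, S^4(Z)), add(Z, SSZ)))
  step 3: S(add(S^4(Z), add(Z, SSZ)))
  step 4: S(S(add(SSSZ, add(Z, SSZ))))
  step 5: S(S(S(add(SSZ, add(Z, SSZ)))))
  step 6: S(S(S(S(add(SZ, add(Z, SSZ))))))
  step 7: S(S(S(S(S(add(Z, add(Z, SSZ)))))))
  step 8: S(S(S(S(S(add(Z, SSZ))))))
  step 9: S^7(Z)

Answer: normal form = S^7(Z)  (in 9 steps)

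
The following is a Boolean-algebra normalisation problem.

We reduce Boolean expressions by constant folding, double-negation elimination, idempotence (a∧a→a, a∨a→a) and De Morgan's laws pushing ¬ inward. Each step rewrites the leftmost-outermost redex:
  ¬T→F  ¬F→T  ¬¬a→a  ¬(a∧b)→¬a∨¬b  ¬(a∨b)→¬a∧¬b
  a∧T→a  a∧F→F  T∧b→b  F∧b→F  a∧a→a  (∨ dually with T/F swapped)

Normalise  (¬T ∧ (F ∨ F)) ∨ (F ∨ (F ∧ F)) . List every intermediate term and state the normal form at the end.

  start: (¬T ∧ (F ∨ F)) ∨ (F ∨ (F ∧ F))
  [1] (F ∧ (F ∨ F)) ∨ (F ∨ (F ∧ F))
  [2] F ∨ (F ∨ (F ∧ F))
  [3] F ∨ (F ∧ F)
  [4] F ∧ F
  [5] F

Answer: normal form = F  (in 5 steps)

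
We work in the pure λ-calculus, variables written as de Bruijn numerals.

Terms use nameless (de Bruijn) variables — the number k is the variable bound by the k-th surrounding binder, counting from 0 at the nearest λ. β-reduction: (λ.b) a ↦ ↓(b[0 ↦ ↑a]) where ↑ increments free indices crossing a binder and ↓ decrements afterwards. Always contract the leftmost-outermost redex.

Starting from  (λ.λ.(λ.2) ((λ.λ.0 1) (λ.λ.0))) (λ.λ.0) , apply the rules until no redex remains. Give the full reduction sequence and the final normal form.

  start: (λ.λ.(λ.2) ((λ.λ.0 1) (λ.λ.0))) (λ.λ.0)
  [1] λ.(λ.λ.λ.0) ((λ.λ.0 1) (λ.λ.0))
  [2] λ.λ.λ.0

Answer: normal form = λ.λ.λ.0  (in 2 steps)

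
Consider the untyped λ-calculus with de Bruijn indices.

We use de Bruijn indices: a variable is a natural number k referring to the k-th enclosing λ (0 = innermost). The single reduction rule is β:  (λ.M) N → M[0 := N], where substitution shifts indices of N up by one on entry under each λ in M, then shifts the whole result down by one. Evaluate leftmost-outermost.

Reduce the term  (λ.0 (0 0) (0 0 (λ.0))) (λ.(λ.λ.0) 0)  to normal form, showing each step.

Answer: normal form = λ.0  (in 7 steps)

Derivation:
  start: (λ.0 (0 0) (0 0 (λ.0))) (λ.(λ.λ.0) 0)
  →1  (λ.(λ.λ.0) 0) ((λ.(λ.λ.0) 0) (λ.(λ.λ.0) 0)) ((λ.(λ.λ.0) 0) (λ.(λ.λ.0) 0) (λ.0))
  →2  (λ.λ.0) ((λ.(λ.λ.0) 0) (λ.(λ.λ.0) 0)) ((λ.(λ.λ.0) 0) (λ.(λ.λ.0) 0) (λ.0))
  →3  (λ.0) ((λ.(λ.λ.0) 0) (λ.(λ.λ.0) 0) (λ.0))
  →4  (λ.(λ.λ.0) 0) (λ.(λ.λ.0) 0) (λ.0)
  →5  (λ.λ.0) (λ.(λ.λ.0) 0) (λ.0)
  →6  (λ.0) (λ.0)
  →7  λ.0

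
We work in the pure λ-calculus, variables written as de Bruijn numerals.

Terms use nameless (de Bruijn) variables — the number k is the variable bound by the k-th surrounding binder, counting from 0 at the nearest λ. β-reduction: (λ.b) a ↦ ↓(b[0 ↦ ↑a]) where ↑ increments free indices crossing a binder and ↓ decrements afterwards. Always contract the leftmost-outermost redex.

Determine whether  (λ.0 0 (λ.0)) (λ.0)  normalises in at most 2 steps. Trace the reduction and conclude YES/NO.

Answer: NO — after 2 steps the term is (λ.0) (λ.0), not yet normal

Reduction:
  start: (λ.0 0 (λ.0)) (λ.0)
  step 1: (λ.0) (λ.0) (λ.0)
  step 2: (λ.0) (λ.0)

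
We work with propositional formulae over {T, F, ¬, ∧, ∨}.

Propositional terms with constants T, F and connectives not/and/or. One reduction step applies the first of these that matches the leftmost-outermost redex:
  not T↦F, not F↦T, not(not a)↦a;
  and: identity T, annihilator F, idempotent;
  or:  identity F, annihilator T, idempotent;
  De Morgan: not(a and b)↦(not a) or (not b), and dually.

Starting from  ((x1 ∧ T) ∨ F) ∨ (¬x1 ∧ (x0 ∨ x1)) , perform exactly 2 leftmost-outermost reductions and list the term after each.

Answer: after 2 steps: x1 ∨ (¬x1 ∧ (x0 ∨ x1))

Working:
  start: ((x1 ∧ T) ∨ F) ∨ (¬x1 ∧ (x0 ∨ x1))
  →1  (x1 ∧ T) ∨ (¬x1 ∧ (x0 ∨ x1))
  →2  x1 ∨ (¬x1 ∧ (x0 ∨ x1))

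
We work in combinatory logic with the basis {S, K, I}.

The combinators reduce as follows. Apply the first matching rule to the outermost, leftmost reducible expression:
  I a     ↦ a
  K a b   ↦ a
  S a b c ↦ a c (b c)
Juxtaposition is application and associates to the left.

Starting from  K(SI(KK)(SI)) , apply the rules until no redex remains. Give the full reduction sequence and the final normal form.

Answer: normal form = K(SIK)  (in 3 steps)

Derivation:
  start: K(SI(KK)(SI))
  step 1: K(I(SI)(KK(SI)))
  step 2: K(SI(KK(SI)))
  step 3: K(SIK)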